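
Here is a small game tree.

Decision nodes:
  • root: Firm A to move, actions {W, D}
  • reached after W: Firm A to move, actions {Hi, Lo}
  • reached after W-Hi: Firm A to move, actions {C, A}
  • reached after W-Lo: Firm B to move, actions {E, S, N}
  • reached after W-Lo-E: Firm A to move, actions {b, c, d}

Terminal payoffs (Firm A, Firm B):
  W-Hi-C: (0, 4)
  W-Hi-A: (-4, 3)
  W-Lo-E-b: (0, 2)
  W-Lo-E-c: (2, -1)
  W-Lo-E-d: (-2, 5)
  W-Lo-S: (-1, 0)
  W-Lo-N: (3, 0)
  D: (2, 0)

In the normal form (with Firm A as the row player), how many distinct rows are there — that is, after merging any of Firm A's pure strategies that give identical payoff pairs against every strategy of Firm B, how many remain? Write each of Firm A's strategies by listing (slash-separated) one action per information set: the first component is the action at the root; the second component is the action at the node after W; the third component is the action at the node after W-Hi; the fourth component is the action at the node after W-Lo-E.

Firm A has 24 pure strategies: W/Hi/C/b, W/Hi/C/c, W/Hi/C/d, W/Hi/A/b, W/Hi/A/c, W/Hi/A/d, W/Lo/C/b, W/Lo/C/c, W/Lo/C/d, W/Lo/A/b, W/Lo/A/c, W/Lo/A/d, D/Hi/C/b, D/Hi/C/c, D/Hi/C/d, D/Hi/A/b, D/Hi/A/c, D/Hi/A/d, D/Lo/C/b, D/Lo/C/c, D/Lo/C/d, D/Lo/A/b, D/Lo/A/c, D/Lo/A/d. Columns: E, S, N.
{W/Hi/C/b, W/Hi/C/c, W/Hi/C/d} → row (0,4) (0,4) (0,4)
{W/Hi/A/b, W/Hi/A/c, W/Hi/A/d} → row (-4,3) (-4,3) (-4,3)
{W/Lo/C/b, W/Lo/A/b} → row (0,2) (-1,0) (3,0)
{W/Lo/C/c, W/Lo/A/c} → row (2,-1) (-1,0) (3,0)
{W/Lo/C/d, W/Lo/A/d} → row (-2,5) (-1,0) (3,0)
{D/Hi/C/b, D/Hi/C/c, D/Hi/C/d, D/Hi/A/b, D/Hi/A/c, D/Hi/A/d, D/Lo/C/b, D/Lo/C/c, D/Lo/C/d, D/Lo/A/b, D/Lo/A/c, D/Lo/A/d} → row (2,0) (2,0) (2,0)
That's 6 distinct rows out of 24 strategies.

6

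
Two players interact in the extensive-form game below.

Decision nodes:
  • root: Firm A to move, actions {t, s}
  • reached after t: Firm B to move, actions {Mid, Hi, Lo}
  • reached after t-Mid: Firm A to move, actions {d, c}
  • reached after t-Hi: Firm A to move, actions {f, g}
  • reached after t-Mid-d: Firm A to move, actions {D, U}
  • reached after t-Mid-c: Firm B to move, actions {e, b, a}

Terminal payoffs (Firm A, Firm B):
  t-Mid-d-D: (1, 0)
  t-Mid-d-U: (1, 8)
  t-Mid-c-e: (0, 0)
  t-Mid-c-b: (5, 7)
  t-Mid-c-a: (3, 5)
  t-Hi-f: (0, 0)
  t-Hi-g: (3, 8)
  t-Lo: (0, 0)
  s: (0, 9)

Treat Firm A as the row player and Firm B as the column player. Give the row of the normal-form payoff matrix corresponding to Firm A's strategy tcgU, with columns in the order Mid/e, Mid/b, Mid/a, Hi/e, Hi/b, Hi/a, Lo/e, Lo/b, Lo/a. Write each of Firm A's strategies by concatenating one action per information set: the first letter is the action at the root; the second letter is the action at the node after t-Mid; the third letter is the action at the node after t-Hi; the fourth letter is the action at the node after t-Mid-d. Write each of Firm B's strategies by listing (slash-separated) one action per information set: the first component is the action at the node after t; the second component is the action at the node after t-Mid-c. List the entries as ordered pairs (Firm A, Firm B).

(0,0) (5,7) (3,5) (3,8) (3,8) (3,8) (0,0) (0,0) (0,0)

vs Mid/e: Firm A plays t → Firm B plays Mid at [t] → Firm A plays c at [t-Mid] → Firm B plays e at [t-Mid-c] → (0, 0)
vs Mid/b: Firm A plays t → Firm B plays Mid at [t] → Firm A plays c at [t-Mid] → Firm B plays b at [t-Mid-c] → (5, 7)
vs Mid/a: Firm A plays t → Firm B plays Mid at [t] → Firm A plays c at [t-Mid] → Firm B plays a at [t-Mid-c] → (3, 5)
vs Hi/e: Firm A plays t → Firm B plays Hi at [t] → Firm A plays g at [t-Hi] → (3, 8)
vs Hi/b: Firm A plays t → Firm B plays Hi at [t] → Firm A plays g at [t-Hi] → (3, 8)
vs Hi/a: Firm A plays t → Firm B plays Hi at [t] → Firm A plays g at [t-Hi] → (3, 8)
vs Lo/e: Firm A plays t → Firm B plays Lo at [t] → (0, 0)
vs Lo/b: Firm A plays t → Firm B plays Lo at [t] → (0, 0)
vs Lo/a: Firm A plays t → Firm B plays Lo at [t] → (0, 0)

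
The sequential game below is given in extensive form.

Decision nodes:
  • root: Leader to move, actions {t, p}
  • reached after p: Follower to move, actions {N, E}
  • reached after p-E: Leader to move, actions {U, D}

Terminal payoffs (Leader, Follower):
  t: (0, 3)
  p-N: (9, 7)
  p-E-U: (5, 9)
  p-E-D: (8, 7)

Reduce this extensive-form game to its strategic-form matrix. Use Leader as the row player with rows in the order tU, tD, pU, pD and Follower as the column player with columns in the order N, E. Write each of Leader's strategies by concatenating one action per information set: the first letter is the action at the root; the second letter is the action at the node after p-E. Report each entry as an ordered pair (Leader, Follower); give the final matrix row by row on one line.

tU: (0,3) (0,3) | tD: (0,3) (0,3) | pU: (9,7) (5,9) | pD: (9,7) (8,7)

Row tU: N→(0,3), E→(0,3)
Row tD: N→(0,3), E→(0,3)
Row pU: N→(9,7), E→(5,9)
Row pD: N→(9,7), E→(8,7)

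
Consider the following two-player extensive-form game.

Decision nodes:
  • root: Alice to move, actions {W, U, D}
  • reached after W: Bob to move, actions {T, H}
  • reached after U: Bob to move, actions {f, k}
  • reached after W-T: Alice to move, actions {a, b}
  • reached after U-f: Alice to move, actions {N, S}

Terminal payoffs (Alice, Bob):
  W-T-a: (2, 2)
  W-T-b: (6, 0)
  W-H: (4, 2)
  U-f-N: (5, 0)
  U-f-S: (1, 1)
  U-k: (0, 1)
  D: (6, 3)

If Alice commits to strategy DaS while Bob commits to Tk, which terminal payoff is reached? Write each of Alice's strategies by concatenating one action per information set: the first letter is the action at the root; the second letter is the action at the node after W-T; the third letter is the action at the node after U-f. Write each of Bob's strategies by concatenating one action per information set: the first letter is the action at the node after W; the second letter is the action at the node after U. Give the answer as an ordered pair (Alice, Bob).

(6, 3)

Trace the play path from the root:
  Alice plays D
→ terminal payoff (6, 3).
(Alice's choice at the node after W-T is never reached on this path, so it doesn't affect the outcome.)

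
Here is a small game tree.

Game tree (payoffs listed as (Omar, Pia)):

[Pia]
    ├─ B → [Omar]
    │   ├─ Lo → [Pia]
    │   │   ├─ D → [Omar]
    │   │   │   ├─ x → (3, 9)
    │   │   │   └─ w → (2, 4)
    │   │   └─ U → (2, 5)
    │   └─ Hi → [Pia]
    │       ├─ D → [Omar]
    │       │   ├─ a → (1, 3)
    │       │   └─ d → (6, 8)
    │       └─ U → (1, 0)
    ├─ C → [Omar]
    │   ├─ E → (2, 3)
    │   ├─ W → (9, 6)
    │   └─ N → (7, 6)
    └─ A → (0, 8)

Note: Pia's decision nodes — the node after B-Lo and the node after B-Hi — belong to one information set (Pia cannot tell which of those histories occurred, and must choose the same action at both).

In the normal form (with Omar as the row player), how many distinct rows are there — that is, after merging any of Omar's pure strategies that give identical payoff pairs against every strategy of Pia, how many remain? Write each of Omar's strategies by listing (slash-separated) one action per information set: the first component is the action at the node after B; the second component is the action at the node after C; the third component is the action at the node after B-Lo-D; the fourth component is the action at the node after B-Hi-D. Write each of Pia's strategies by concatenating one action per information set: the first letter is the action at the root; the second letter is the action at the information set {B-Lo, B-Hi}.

Omar has 24 pure strategies: Lo/E/x/a, Lo/E/x/d, Lo/E/w/a, Lo/E/w/d, Lo/W/x/a, Lo/W/x/d, Lo/W/w/a, Lo/W/w/d, Lo/N/x/a, Lo/N/x/d, Lo/N/w/a, Lo/N/w/d, Hi/E/x/a, Hi/E/x/d, Hi/E/w/a, Hi/E/w/d, Hi/W/x/a, Hi/W/x/d, Hi/W/w/a, Hi/W/w/d, Hi/N/x/a, Hi/N/x/d, Hi/N/w/a, Hi/N/w/d. Columns: BD, BU, CD, CU, AD, AU.
{Lo/E/x/a, Lo/E/x/d} → row (3,9) (2,5) (2,3) (2,3) (0,8) (0,8)
{Lo/E/w/a, Lo/E/w/d} → row (2,4) (2,5) (2,3) (2,3) (0,8) (0,8)
{Lo/W/x/a, Lo/W/x/d} → row (3,9) (2,5) (9,6) (9,6) (0,8) (0,8)
{Lo/W/w/a, Lo/W/w/d} → row (2,4) (2,5) (9,6) (9,6) (0,8) (0,8)
{Lo/N/x/a, Lo/N/x/d} → row (3,9) (2,5) (7,6) (7,6) (0,8) (0,8)
{Lo/N/w/a, Lo/N/w/d} → row (2,4) (2,5) (7,6) (7,6) (0,8) (0,8)
{Hi/E/x/a, Hi/E/w/a} → row (1,3) (1,0) (2,3) (2,3) (0,8) (0,8)
{Hi/E/x/d, Hi/E/w/d} → row (6,8) (1,0) (2,3) (2,3) (0,8) (0,8)
{Hi/W/x/a, Hi/W/w/a} → row (1,3) (1,0) (9,6) (9,6) (0,8) (0,8)
{Hi/W/x/d, Hi/W/w/d} → row (6,8) (1,0) (9,6) (9,6) (0,8) (0,8)
{Hi/N/x/a, Hi/N/w/a} → row (1,3) (1,0) (7,6) (7,6) (0,8) (0,8)
{Hi/N/x/d, Hi/N/w/d} → row (6,8) (1,0) (7,6) (7,6) (0,8) (0,8)
That's 12 distinct rows out of 24 strategies.

12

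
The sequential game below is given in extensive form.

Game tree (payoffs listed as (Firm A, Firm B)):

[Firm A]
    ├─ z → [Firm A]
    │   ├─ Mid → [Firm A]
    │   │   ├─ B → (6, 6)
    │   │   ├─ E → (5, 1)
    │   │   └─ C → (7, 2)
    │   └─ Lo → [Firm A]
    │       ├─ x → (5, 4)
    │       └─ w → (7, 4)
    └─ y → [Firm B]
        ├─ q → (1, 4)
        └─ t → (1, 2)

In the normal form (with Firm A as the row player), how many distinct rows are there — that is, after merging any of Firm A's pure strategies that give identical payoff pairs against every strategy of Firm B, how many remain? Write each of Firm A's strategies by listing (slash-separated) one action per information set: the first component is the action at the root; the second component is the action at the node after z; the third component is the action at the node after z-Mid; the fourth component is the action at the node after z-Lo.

Firm A has 24 pure strategies: z/Mid/B/x, z/Mid/B/w, z/Mid/E/x, z/Mid/E/w, z/Mid/C/x, z/Mid/C/w, z/Lo/B/x, z/Lo/B/w, z/Lo/E/x, z/Lo/E/w, z/Lo/C/x, z/Lo/C/w, y/Mid/B/x, y/Mid/B/w, y/Mid/E/x, y/Mid/E/w, y/Mid/C/x, y/Mid/C/w, y/Lo/B/x, y/Lo/B/w, y/Lo/E/x, y/Lo/E/w, y/Lo/C/x, y/Lo/C/w. Columns: q, t.
{z/Mid/B/x, z/Mid/B/w} → row (6,6) (6,6)
{z/Mid/E/x, z/Mid/E/w} → row (5,1) (5,1)
{z/Mid/C/x, z/Mid/C/w} → row (7,2) (7,2)
{z/Lo/B/x, z/Lo/E/x, z/Lo/C/x} → row (5,4) (5,4)
{z/Lo/B/w, z/Lo/E/w, z/Lo/C/w} → row (7,4) (7,4)
{y/Mid/B/x, y/Mid/B/w, y/Mid/E/x, y/Mid/E/w, y/Mid/C/x, y/Mid/C/w, y/Lo/B/x, y/Lo/B/w, y/Lo/E/x, y/Lo/E/w, y/Lo/C/x, y/Lo/C/w} → row (1,4) (1,2)
That's 6 distinct rows out of 24 strategies.

6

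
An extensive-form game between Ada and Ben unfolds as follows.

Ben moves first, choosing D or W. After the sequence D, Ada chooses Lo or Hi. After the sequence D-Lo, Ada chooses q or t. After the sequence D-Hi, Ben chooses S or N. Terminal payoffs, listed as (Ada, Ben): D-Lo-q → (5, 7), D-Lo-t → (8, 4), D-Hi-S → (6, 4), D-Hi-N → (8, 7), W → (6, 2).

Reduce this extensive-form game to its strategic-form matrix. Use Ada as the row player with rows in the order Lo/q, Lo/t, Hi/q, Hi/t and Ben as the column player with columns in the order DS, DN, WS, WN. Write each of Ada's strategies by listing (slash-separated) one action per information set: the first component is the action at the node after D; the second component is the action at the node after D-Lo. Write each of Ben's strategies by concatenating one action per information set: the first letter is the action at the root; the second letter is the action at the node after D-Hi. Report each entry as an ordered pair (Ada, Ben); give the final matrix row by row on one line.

Lo/q: (5,7) (5,7) (6,2) (6,2) | Lo/t: (8,4) (8,4) (6,2) (6,2) | Hi/q: (6,4) (8,7) (6,2) (6,2) | Hi/t: (6,4) (8,7) (6,2) (6,2)

           DS       DN       WS       WN
Lo/q    (5,7)    (5,7)    (6,2)    (6,2)
Lo/t    (8,4)    (8,4)    (6,2)    (6,2)
Hi/q    (6,4)    (8,7)    (6,2)    (6,2)
Hi/t    (6,4)    (8,7)    (6,2)    (6,2)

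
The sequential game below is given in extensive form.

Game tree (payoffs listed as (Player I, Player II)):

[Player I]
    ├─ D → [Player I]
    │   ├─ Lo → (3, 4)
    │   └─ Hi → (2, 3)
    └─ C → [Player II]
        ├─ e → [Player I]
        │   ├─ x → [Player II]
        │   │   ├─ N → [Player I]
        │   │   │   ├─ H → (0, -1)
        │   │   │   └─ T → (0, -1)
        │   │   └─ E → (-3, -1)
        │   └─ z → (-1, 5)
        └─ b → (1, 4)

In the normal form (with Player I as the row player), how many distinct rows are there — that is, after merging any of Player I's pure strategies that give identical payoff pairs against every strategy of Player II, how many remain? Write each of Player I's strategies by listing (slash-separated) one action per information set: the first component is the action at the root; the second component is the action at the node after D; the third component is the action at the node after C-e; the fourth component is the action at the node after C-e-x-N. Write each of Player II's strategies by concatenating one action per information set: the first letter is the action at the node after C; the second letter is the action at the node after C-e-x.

4

Player I has 16 pure strategies: D/Lo/x/H, D/Lo/x/T, D/Lo/z/H, D/Lo/z/T, D/Hi/x/H, D/Hi/x/T, D/Hi/z/H, D/Hi/z/T, C/Lo/x/H, C/Lo/x/T, C/Lo/z/H, C/Lo/z/T, C/Hi/x/H, C/Hi/x/T, C/Hi/z/H, C/Hi/z/T. Columns: eN, eE, bN, bE.
{D/Lo/x/H, D/Lo/x/T, D/Lo/z/H, D/Lo/z/T} → row (3,4) (3,4) (3,4) (3,4)
{D/Hi/x/H, D/Hi/x/T, D/Hi/z/H, D/Hi/z/T} → row (2,3) (2,3) (2,3) (2,3)
{C/Lo/x/H, C/Lo/x/T, C/Hi/x/H, C/Hi/x/T} → row (0,-1) (-3,-1) (1,4) (1,4)
{C/Lo/z/H, C/Lo/z/T, C/Hi/z/H, C/Hi/z/T} → row (-1,5) (-1,5) (1,4) (1,4)
That's 4 distinct rows out of 16 strategies.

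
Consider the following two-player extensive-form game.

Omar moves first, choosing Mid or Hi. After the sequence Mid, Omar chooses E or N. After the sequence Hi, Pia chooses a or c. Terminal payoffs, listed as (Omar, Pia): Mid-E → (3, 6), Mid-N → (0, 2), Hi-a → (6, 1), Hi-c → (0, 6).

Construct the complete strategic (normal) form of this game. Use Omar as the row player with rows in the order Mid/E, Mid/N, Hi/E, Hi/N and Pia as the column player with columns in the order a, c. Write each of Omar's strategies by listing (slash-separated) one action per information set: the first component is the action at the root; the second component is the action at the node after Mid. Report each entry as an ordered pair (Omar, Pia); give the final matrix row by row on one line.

Row Mid/E: a→(3,6), c→(3,6)
Row Mid/N: a→(0,2), c→(0,2)
Row Hi/E: a→(6,1), c→(0,6)
Row Hi/N: a→(6,1), c→(0,6)

Mid/E: (3,6) (3,6) | Mid/N: (0,2) (0,2) | Hi/E: (6,1) (0,6) | Hi/N: (6,1) (0,6)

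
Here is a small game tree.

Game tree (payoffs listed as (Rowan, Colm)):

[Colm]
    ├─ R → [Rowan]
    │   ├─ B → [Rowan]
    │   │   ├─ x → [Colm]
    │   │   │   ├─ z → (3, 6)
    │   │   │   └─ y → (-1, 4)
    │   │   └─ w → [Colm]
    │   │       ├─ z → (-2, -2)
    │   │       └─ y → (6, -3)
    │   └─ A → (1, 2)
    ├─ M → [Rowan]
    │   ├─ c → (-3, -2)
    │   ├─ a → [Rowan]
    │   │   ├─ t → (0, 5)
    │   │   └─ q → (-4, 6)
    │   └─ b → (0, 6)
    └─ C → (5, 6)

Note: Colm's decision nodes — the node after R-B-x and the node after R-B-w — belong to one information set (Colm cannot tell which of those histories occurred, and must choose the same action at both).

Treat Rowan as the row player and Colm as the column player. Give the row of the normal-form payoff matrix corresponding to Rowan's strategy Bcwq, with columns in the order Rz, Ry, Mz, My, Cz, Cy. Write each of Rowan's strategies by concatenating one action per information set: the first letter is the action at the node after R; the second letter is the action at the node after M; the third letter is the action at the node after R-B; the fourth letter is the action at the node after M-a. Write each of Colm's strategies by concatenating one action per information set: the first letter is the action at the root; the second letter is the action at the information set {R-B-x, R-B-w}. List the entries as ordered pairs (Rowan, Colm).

(-2,-2) (6,-3) (-3,-2) (-3,-2) (5,6) (5,6)

vs Rz: Colm plays R → Rowan plays B at [R] → Rowan plays w at [R-B] → Colm plays z at [R-B-w] → (-2, -2)
vs Ry: Colm plays R → Rowan plays B at [R] → Rowan plays w at [R-B] → Colm plays y at [R-B-w] → (6, -3)
vs Mz: Colm plays M → Rowan plays c at [M] → (-3, -2)
vs My: Colm plays M → Rowan plays c at [M] → (-3, -2)
vs Cz: Colm plays C → (5, 6)
vs Cy: Colm plays C → (5, 6)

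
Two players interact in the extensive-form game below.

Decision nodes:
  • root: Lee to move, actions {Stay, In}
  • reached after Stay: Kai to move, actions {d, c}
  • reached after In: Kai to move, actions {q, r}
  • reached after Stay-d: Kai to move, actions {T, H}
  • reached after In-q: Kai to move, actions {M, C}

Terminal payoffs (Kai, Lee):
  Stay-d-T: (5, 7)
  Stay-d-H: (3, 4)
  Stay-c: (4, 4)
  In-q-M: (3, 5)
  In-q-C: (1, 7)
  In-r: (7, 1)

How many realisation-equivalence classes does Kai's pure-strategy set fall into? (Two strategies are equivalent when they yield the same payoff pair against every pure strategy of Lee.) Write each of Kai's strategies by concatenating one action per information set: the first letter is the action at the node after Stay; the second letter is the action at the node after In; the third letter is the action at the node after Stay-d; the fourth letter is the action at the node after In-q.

Kai has 16 pure strategies: dqTM, dqTC, dqHM, dqHC, drTM, drTC, drHM, drHC, cqTM, cqTC, cqHM, cqHC, crTM, crTC, crHM, crHC. Columns: Stay, In.
{dqTM} → row (5,7) (3,5)
{dqTC} → row (5,7) (1,7)
{dqHM} → row (3,4) (3,5)
{dqHC} → row (3,4) (1,7)
{drTM, drTC} → row (5,7) (7,1)
{drHM, drHC} → row (3,4) (7,1)
{cqTM, cqHM} → row (4,4) (3,5)
{cqTC, cqHC} → row (4,4) (1,7)
{crTM, crTC, crHM, crHC} → row (4,4) (7,1)
That's 9 distinct rows out of 16 strategies.

9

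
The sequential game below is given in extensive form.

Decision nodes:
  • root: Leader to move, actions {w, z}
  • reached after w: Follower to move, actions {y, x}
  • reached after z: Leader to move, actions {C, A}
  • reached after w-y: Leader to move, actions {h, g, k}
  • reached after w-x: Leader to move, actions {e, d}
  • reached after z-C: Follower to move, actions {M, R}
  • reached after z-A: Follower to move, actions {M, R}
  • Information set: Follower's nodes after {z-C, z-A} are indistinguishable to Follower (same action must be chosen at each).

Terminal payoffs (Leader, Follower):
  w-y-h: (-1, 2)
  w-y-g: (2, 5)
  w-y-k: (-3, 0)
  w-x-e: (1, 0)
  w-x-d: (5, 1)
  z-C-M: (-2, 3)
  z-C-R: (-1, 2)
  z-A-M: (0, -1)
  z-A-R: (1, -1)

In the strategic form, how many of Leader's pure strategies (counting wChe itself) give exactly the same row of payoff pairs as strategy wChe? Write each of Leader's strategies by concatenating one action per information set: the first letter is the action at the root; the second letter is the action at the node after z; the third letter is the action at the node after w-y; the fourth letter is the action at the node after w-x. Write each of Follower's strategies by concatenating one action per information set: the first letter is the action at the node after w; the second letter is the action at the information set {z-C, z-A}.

2

Row for wChe (columns yM, yR, xM, xR): (-1,2) (-1,2) (1,0) (1,0).
Under wChe, Leader's choice at the node after z can never be reached regardless of what Follower does, so varying those choices leaves every outcome unchanged.
Holding the reachable choices fixed and varying the unreachable one freely already gives 2 equivalent strategies.
No other strategy reproduces this row, so those 2 are the full class: wChe, wAhe.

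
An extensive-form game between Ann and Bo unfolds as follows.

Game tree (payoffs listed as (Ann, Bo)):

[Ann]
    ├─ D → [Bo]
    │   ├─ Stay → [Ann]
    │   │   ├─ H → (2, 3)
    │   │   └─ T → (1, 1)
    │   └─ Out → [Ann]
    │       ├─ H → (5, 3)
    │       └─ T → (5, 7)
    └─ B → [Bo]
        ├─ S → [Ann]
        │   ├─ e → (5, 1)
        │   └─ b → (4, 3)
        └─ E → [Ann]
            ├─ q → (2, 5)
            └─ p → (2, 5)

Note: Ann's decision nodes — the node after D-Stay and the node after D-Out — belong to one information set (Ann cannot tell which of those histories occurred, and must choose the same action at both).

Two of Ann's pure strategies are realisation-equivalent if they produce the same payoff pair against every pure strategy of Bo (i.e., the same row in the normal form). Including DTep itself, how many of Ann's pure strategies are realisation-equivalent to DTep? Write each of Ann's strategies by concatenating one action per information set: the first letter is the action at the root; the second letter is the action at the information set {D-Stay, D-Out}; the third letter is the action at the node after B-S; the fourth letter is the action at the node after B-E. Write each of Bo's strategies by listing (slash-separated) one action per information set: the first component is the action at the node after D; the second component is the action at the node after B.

4

Row for DTep (columns Stay/S, Stay/E, Out/S, Out/E): (1,1) (1,1) (5,7) (5,7).
Under DTep, Ann's choice at the node after B-S and at the node after B-E can never be reached regardless of what Bo does, so varying those choices leaves every outcome unchanged.
Holding the reachable choices fixed and varying the unreachable ones freely already gives 2 × 2 = 4 equivalent strategies.
No other strategy reproduces this row, so those 4 are the full class: DTeq, DTep, DTbq, DTbp.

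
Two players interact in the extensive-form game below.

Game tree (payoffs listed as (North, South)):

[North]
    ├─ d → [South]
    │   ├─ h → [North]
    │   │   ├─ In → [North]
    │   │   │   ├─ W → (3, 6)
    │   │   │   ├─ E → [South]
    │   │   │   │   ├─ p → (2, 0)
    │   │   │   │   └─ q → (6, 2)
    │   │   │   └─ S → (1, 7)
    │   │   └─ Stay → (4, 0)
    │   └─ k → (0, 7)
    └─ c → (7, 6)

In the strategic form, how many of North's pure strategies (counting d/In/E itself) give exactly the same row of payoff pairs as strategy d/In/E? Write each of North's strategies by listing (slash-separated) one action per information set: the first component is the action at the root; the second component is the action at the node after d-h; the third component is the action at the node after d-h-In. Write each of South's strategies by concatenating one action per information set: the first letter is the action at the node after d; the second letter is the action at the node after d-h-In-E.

1

Row for d/In/E (columns hp, hq, kp, kq): (2,0) (6,2) (0,7) (0,7).
Every one of North's information sets is on the play path for some reply by South when North follows d/In/E.
Changing the action at any of them therefore changes at least one column, so only d/In/E itself gives this row.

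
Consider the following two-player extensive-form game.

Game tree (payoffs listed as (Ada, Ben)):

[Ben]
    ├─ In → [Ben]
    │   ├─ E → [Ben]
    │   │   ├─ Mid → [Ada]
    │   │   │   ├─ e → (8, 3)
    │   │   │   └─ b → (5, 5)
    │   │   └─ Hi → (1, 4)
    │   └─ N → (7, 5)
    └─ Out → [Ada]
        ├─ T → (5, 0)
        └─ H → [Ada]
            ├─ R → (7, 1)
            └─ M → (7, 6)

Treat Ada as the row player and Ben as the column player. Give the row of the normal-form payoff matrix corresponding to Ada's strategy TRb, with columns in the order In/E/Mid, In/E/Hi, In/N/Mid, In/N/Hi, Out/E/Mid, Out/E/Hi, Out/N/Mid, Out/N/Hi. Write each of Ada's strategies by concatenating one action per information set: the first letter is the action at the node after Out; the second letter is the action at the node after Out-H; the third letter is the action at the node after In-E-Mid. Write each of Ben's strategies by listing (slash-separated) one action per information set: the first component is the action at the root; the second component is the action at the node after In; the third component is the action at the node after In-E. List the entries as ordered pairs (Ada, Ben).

(5,5) (1,4) (7,5) (7,5) (5,0) (5,0) (5,0) (5,0)

vs In/E/Mid: Ben plays In → Ben plays E at [In] → Ben plays Mid at [In-E] → Ada plays b at [In-E-Mid] → (5, 5)
vs In/E/Hi: Ben plays In → Ben plays E at [In] → Ben plays Hi at [In-E] → (1, 4)
vs In/N/Mid: Ben plays In → Ben plays N at [In] → (7, 5)
vs In/N/Hi: Ben plays In → Ben plays N at [In] → (7, 5)
vs Out/E/Mid: Ben plays Out → Ada plays T at [Out] → (5, 0)
vs Out/E/Hi: Ben plays Out → Ada plays T at [Out] → (5, 0)
vs Out/N/Mid: Ben plays Out → Ada plays T at [Out] → (5, 0)
vs Out/N/Hi: Ben plays Out → Ada plays T at [Out] → (5, 0)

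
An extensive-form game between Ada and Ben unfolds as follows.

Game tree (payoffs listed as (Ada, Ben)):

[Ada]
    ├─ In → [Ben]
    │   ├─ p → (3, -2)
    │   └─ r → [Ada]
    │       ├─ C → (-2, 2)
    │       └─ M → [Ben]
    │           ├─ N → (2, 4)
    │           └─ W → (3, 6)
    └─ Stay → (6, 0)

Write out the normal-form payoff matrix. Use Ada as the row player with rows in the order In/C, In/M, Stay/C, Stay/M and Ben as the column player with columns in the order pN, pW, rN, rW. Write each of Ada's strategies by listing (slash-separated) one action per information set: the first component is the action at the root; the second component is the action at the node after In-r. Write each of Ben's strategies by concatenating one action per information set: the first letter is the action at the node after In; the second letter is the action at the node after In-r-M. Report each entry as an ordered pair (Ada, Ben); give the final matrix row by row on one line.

In/C: (3,-2) (3,-2) (-2,2) (-2,2) | In/M: (3,-2) (3,-2) (2,4) (3,6) | Stay/C: (6,0) (6,0) (6,0) (6,0) | Stay/M: (6,0) (6,0) (6,0) (6,0)

Row In/C: pN→(3,-2), pW→(3,-2), rN→(-2,2), rW→(-2,2)
Row In/M: pN→(3,-2), pW→(3,-2), rN→(2,4), rW→(3,6)
Row Stay/C: pN→(6,0), pW→(6,0), rN→(6,0), rW→(6,0)
Row Stay/M: pN→(6,0), pW→(6,0), rN→(6,0), rW→(6,0)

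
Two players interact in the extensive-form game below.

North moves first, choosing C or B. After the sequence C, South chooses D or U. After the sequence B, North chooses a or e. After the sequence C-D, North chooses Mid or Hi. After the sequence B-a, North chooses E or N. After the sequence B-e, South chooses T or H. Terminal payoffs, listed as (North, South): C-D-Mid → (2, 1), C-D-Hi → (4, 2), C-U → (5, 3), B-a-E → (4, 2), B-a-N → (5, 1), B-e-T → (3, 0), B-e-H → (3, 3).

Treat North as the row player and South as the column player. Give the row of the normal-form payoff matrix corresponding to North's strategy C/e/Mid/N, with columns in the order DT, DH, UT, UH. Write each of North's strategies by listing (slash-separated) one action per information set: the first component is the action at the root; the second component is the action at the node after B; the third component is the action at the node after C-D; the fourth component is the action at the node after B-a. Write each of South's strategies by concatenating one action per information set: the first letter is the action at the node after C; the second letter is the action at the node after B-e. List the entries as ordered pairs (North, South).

vs DT: North plays C → South plays D at [C] → North plays Mid at [C-D] → (2, 1)
vs DH: North plays C → South plays D at [C] → North plays Mid at [C-D] → (2, 1)
vs UT: North plays C → South plays U at [C] → (5, 3)
vs UH: North plays C → South plays U at [C] → (5, 3)

(2,1) (2,1) (5,3) (5,3)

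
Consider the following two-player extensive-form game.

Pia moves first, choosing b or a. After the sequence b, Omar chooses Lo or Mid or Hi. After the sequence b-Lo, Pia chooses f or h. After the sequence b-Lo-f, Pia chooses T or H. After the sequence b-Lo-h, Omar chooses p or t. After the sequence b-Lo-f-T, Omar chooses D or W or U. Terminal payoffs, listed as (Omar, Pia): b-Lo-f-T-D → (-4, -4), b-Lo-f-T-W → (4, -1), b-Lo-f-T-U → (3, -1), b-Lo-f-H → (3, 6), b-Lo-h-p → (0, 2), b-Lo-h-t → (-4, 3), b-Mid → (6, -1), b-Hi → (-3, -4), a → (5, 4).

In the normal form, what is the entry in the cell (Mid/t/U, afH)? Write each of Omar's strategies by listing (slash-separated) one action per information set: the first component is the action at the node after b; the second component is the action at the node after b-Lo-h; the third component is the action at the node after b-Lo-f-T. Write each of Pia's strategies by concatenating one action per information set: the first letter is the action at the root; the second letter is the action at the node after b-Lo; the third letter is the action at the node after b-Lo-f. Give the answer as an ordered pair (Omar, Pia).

(5, 4)

Trace the play path from the root:
  Pia plays a
→ terminal payoff (5, 4).
(Omar's choice at the node after b is never reached on this path, so it doesn't affect the outcome.)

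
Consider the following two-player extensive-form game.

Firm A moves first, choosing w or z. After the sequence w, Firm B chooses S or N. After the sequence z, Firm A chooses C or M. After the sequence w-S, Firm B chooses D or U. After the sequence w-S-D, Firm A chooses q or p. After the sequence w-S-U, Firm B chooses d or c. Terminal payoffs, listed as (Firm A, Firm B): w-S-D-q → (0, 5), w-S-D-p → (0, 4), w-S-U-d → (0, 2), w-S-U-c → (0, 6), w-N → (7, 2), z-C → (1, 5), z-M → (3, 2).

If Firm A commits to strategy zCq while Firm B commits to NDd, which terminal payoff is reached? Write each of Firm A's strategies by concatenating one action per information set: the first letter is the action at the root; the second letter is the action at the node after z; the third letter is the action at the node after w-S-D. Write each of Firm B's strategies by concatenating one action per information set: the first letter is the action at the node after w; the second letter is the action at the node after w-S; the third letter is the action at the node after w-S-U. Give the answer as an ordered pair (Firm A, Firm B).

Trace the play path from the root:
  Firm A plays z
  Firm A plays C at [z]
→ terminal payoff (1, 5).
(Firm A's choice at the node after w-S-D is never reached on this path, so it doesn't affect the outcome.)

(1, 5)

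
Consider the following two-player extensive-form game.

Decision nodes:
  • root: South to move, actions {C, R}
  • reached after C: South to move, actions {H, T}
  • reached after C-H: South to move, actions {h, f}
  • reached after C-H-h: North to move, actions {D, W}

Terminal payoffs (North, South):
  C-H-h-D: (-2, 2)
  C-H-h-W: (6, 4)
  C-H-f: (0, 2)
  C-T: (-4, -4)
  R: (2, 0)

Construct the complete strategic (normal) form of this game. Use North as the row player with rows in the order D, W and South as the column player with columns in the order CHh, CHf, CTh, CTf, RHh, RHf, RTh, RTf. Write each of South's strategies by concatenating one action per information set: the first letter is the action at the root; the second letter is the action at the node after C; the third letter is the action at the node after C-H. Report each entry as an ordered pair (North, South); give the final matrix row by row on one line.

Row D: CHh→(-2,2), CHf→(0,2), CTh→(-4,-4), CTf→(-4,-4), RHh→(2,0), RHf→(2,0), RTh→(2,0), RTf→(2,0)
Row W: CHh→(6,4), CHf→(0,2), CTh→(-4,-4), CTf→(-4,-4), RHh→(2,0), RHf→(2,0), RTh→(2,0), RTf→(2,0)

D: (-2,2) (0,2) (-4,-4) (-4,-4) (2,0) (2,0) (2,0) (2,0) | W: (6,4) (0,2) (-4,-4) (-4,-4) (2,0) (2,0) (2,0) (2,0)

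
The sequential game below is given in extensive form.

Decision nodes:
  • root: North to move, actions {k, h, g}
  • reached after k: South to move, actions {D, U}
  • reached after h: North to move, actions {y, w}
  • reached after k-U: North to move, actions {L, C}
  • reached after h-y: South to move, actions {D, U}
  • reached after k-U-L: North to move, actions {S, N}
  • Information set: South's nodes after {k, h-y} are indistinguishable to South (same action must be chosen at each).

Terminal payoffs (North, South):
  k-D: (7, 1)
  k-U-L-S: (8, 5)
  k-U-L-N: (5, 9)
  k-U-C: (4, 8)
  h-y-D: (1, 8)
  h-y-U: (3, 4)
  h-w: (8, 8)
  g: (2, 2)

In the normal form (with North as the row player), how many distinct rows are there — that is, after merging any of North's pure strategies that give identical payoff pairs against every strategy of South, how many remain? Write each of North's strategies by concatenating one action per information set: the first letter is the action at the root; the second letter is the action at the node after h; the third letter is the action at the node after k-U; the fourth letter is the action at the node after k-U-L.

North has 24 pure strategies: kyLS, kyLN, kyCS, kyCN, kwLS, kwLN, kwCS, kwCN, hyLS, hyLN, hyCS, hyCN, hwLS, hwLN, hwCS, hwCN, gyLS, gyLN, gyCS, gyCN, gwLS, gwLN, gwCS, gwCN. Columns: D, U.
{kyLS, kwLS} → row (7,1) (8,5)
{kyLN, kwLN} → row (7,1) (5,9)
{kyCS, kyCN, kwCS, kwCN} → row (7,1) (4,8)
{hyLS, hyLN, hyCS, hyCN} → row (1,8) (3,4)
{hwLS, hwLN, hwCS, hwCN} → row (8,8) (8,8)
{gyLS, gyLN, gyCS, gyCN, gwLS, gwLN, gwCS, gwCN} → row (2,2) (2,2)
That's 6 distinct rows out of 24 strategies.

6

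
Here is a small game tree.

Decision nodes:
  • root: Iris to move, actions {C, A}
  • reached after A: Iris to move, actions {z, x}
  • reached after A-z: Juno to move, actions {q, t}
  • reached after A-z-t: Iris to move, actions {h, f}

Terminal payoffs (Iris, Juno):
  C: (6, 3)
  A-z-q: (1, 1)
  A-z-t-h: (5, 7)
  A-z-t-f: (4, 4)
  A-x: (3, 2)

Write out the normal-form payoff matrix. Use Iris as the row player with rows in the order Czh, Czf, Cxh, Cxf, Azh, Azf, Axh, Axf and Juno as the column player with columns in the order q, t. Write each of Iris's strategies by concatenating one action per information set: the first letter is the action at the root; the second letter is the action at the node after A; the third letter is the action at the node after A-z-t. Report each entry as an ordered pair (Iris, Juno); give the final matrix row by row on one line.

Row Czh: q→(6,3), t→(6,3)
Row Czf: q→(6,3), t→(6,3)
Row Cxh: q→(6,3), t→(6,3)
Row Cxf: q→(6,3), t→(6,3)
Row Azh: q→(1,1), t→(5,7)
Row Azf: q→(1,1), t→(4,4)
Row Axh: q→(3,2), t→(3,2)
Row Axf: q→(3,2), t→(3,2)

Czh: (6,3) (6,3) | Czf: (6,3) (6,3) | Cxh: (6,3) (6,3) | Cxf: (6,3) (6,3) | Azh: (1,1) (5,7) | Azf: (1,1) (4,4) | Axh: (3,2) (3,2) | Axf: (3,2) (3,2)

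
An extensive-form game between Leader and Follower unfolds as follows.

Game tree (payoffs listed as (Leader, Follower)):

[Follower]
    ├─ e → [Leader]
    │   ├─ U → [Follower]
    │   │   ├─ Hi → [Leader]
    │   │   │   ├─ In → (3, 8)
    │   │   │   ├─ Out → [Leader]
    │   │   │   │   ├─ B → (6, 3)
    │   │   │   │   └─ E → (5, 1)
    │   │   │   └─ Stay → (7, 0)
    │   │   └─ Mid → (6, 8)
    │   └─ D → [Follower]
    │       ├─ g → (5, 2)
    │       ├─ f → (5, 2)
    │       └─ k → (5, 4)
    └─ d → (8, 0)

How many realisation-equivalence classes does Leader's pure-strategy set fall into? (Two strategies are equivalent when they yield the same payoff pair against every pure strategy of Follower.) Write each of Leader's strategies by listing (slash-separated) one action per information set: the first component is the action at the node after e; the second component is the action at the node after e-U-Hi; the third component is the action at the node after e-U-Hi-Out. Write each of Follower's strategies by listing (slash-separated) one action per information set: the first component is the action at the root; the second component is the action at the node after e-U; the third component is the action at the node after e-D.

Leader has 12 pure strategies: U/In/B, U/In/E, U/Out/B, U/Out/E, U/Stay/B, U/Stay/E, D/In/B, D/In/E, D/Out/B, D/Out/E, D/Stay/B, D/Stay/E. Columns: e/Hi/g, e/Hi/f, e/Hi/k, e/Mid/g, e/Mid/f, e/Mid/k, d/Hi/g, d/Hi/f, d/Hi/k, d/Mid/g, d/Mid/f, d/Mid/k.
{U/In/B, U/In/E} → row (3,8) (3,8) (3,8) (6,8) (6,8) (6,8) (8,0) (8,0) (8,0) (8,0) (8,0) (8,0)
{U/Out/B} → row (6,3) (6,3) (6,3) (6,8) (6,8) (6,8) (8,0) (8,0) (8,0) (8,0) (8,0) (8,0)
{U/Out/E} → row (5,1) (5,1) (5,1) (6,8) (6,8) (6,8) (8,0) (8,0) (8,0) (8,0) (8,0) (8,0)
{U/Stay/B, U/Stay/E} → row (7,0) (7,0) (7,0) (6,8) (6,8) (6,8) (8,0) (8,0) (8,0) (8,0) (8,0) (8,0)
{D/In/B, D/In/E, D/Out/B, D/Out/E, D/Stay/B, D/Stay/E} → row (5,2) (5,2) (5,4) (5,2) (5,2) (5,4) (8,0) (8,0) (8,0) (8,0) (8,0) (8,0)
That's 5 distinct rows out of 12 strategies.

5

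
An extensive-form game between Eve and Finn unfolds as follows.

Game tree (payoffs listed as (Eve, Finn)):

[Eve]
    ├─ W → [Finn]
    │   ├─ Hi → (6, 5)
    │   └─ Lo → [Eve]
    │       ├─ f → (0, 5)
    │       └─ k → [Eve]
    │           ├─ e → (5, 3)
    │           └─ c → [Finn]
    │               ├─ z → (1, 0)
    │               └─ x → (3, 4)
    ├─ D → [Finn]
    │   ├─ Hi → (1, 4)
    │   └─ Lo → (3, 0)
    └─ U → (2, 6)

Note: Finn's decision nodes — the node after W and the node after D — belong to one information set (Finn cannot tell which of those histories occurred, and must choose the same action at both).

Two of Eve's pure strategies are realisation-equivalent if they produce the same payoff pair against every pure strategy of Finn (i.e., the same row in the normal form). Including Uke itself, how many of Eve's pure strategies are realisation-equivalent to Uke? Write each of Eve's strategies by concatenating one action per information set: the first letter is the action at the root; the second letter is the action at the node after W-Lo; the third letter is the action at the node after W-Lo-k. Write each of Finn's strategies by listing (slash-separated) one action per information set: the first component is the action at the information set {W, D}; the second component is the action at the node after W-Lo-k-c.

4

Row for Uke (columns Hi/z, Hi/x, Lo/z, Lo/x): (2,6) (2,6) (2,6) (2,6).
Under Uke, Eve's choice at the node after W-Lo and at the node after W-Lo-k can never be reached regardless of what Finn does, so varying those choices leaves every outcome unchanged.
Holding the reachable choices fixed and varying the unreachable ones freely already gives 2 × 2 = 4 equivalent strategies.
No other strategy reproduces this row, so those 4 are the full class: Ufe, Ufc, Uke, Ukc.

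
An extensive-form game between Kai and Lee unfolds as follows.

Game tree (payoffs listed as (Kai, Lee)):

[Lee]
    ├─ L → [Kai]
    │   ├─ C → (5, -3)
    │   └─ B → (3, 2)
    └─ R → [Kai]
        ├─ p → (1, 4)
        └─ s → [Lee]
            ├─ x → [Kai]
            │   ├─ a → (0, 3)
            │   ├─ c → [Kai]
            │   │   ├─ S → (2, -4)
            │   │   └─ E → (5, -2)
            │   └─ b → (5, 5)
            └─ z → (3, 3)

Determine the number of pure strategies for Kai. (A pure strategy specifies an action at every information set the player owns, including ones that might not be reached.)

Kai owns the node after L with actions {C, B} — two choices.
Kai owns the node after R with actions {p, s} — two choices.
Kai owns the node after R-s-x with actions {a, c, b} — three choices.
Kai owns the node after R-s-x-c with actions {S, E} — two choices.
A pure strategy fixes one action at each information set independently, so the count is the product 2 × 2 × 3 × 2 = 24.
(For reference, Lee has 4 pure strategies, giving a 24×4 normal-form matrix.)

24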